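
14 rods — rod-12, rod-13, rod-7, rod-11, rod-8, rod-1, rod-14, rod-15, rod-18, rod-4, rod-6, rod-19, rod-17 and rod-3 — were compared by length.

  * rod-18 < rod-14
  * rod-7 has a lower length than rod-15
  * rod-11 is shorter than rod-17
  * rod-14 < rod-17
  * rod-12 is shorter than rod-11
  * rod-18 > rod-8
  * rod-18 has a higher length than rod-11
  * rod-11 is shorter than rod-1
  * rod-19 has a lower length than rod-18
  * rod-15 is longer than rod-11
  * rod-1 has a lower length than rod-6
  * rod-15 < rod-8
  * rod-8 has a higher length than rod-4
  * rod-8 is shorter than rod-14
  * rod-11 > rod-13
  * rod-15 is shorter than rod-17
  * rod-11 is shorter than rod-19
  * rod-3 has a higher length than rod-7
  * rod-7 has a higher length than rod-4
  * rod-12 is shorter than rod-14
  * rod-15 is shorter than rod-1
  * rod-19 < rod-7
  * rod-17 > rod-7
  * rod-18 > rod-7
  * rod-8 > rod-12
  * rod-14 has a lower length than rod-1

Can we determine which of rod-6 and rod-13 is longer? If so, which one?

rod-6

The relevant relations are rod-13 < rod-11; rod-11 < rod-19; rod-19 < rod-7; rod-7 < rod-15; rod-15 < rod-8; rod-8 < rod-18; rod-18 < rod-14; rod-14 < rod-1; rod-1 < rod-6.
Together: rod-13 < rod-11 < rod-19 < rod-7 < rod-15 < rod-8 < rod-18 < rod-14 < rod-1 < rod-6.
So rod-6 is longer.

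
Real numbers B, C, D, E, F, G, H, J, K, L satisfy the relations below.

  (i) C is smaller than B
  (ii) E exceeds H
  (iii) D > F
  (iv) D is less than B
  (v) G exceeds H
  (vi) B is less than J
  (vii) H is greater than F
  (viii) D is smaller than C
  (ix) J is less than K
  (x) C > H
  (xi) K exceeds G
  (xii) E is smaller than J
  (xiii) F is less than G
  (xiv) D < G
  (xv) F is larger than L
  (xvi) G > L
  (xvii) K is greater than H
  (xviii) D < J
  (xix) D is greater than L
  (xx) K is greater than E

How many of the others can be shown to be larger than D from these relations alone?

The elements the relations force above D are C, B, G, J, K — no chain reaches any other.
That is 5.

5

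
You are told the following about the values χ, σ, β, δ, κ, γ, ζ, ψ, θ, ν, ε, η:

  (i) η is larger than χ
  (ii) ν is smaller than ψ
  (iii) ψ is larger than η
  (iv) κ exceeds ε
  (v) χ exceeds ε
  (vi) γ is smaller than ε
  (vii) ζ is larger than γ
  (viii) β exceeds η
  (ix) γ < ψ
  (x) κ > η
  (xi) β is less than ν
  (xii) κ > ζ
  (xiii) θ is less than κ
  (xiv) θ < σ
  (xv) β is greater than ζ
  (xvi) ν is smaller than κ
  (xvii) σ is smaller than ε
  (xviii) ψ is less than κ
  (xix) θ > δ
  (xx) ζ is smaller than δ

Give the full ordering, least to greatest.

Nothing is placed below γ, so it is least; from there γ < ζ; ζ < δ; δ < θ; θ < σ; σ < ε; ε < χ; χ < η; η < β; β < ν; ν < ψ; ψ < κ, each given directly.

γ < ζ < δ < θ < σ < ε < χ < η < β < ν < ψ < κ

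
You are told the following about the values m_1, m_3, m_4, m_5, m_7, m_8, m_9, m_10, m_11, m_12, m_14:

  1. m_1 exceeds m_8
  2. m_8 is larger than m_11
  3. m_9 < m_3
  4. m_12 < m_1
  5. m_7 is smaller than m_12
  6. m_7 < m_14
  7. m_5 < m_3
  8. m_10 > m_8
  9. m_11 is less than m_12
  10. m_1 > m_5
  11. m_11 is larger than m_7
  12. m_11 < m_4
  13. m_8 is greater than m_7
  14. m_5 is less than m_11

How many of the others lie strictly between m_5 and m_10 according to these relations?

The relations place m_5 below m_10. An element lies strictly between them when it is forced above m_5 and also forced below m_10.
Above m_5: {m_11, m_12, m_8, m_4, m_1, m_3}. Below m_10: {m_7, m_11, m_8}.
Intersection: {m_11, m_8} — 2.

2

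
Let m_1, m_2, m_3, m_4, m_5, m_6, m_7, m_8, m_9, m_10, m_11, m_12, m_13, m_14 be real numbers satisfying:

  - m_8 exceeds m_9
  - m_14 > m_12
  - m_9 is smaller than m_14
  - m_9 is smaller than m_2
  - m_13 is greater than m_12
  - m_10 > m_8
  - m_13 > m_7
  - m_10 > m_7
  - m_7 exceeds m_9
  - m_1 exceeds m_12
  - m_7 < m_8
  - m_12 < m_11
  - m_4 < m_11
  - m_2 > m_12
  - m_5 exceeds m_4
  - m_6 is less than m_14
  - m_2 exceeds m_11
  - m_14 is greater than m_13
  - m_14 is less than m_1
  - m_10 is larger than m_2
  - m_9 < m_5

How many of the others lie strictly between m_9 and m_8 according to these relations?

The relations place m_9 below m_8. An element lies strictly between them when it is forced above m_9 and also forced below m_8.
Above m_9: {m_7, m_5, m_13, m_2, m_10, m_14, m_1}. Below m_8: {m_7}.
Intersection: {m_7} — 1.

1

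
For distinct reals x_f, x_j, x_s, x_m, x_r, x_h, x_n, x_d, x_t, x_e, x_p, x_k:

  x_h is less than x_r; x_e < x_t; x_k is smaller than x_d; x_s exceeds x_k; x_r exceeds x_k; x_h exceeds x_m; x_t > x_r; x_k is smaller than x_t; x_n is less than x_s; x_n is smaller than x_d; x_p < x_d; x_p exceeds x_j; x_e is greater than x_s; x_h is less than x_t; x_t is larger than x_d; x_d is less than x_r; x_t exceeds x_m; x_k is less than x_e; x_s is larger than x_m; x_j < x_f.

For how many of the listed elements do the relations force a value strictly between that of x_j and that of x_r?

2

The relations place x_j below x_r. An element lies strictly between them when it is forced above x_j and also forced below x_r.
Above x_j: {x_f, x_p, x_d, x_t}. Below x_r: {x_m, x_n, x_k, x_p, x_d, x_h}.
Intersection: {x_p, x_d} — 2.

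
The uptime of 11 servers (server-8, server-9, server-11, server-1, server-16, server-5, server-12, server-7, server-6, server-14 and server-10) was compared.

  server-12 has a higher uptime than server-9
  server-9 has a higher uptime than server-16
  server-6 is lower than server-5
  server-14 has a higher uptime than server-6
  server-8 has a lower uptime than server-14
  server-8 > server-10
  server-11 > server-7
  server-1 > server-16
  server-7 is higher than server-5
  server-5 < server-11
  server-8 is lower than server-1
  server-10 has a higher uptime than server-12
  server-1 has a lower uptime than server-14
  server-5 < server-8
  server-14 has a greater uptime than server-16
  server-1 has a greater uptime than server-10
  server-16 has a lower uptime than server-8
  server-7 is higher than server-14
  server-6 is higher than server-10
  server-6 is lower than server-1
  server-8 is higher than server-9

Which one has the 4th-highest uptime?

server-1

Piecing the relations together gives one ordering: server-16 < server-9 < server-12 < server-10 < server-6 < server-5 < server-8 < server-1 < server-14 < server-7 < server-11.
The 4th largest is server-1.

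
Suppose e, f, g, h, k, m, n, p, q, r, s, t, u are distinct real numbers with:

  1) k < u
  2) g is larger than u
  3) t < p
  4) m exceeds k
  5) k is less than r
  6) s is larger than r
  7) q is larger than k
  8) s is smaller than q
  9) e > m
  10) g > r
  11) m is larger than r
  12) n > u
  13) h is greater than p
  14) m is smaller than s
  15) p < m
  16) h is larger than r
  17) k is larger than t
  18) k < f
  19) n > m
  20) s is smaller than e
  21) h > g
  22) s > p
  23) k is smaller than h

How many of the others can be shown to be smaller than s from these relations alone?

5

Directly below s: p, r, m.
One step further: t, k (5 so far).
No other element is forced below s by the given relations, so the count is 5.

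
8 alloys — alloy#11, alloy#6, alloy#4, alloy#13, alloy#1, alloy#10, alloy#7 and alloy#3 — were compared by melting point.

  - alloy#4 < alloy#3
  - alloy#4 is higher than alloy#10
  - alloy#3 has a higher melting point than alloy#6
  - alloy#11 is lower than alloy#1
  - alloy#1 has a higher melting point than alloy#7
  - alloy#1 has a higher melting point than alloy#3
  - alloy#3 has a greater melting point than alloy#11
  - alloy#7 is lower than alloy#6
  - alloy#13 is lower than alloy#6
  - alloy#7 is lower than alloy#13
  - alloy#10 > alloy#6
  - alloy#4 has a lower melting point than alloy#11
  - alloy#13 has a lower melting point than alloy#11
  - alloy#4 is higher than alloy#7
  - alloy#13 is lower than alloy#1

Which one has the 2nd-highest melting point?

alloy#3

Piecing the relations together gives one ordering: alloy#7 < alloy#13 < alloy#6 < alloy#10 < alloy#4 < alloy#11 < alloy#3 < alloy#1.
Counting 2 from the largest end gives alloy#3.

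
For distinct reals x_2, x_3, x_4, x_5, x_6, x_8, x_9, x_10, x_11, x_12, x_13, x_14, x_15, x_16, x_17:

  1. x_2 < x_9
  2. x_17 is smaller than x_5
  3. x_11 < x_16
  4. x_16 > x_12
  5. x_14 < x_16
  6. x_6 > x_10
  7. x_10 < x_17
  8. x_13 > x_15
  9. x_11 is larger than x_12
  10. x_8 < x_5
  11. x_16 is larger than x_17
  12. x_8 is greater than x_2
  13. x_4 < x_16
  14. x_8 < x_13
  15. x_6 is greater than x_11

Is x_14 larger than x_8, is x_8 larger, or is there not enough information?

Following every chain through x_8: above x_8 we get x_13, x_5; below x_8 we get x_2.
x_14 is not reached, and no chain runs the other way from x_14 to x_8.
So the given relations leave the order of x_8 and x_14 undetermined.

undetermined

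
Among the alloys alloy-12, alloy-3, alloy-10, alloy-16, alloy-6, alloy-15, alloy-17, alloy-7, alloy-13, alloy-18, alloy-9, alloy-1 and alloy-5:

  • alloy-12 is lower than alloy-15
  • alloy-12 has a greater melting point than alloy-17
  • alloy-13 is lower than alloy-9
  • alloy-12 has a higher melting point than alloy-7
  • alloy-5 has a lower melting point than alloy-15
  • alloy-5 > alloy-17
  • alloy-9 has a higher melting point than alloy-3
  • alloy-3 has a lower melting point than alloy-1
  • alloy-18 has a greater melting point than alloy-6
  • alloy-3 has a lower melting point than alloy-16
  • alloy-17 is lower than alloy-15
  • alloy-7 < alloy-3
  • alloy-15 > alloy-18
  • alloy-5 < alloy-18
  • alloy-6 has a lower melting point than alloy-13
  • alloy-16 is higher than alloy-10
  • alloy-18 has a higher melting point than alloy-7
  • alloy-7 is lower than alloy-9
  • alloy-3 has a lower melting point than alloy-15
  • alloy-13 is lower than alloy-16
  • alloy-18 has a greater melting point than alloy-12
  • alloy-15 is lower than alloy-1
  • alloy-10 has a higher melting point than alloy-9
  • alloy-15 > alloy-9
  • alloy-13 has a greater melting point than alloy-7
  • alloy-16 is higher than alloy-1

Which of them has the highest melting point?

Chaining downward from alloy-16: directly below it, alloy-3, alloy-13, alloy-1, alloy-10; then alloy-7, alloy-6, alloy-9, alloy-15; then alloy-17, alloy-12, alloy-5, alloy-18.
That covers every other element, and nothing is given above alloy-16, so alloy-16 is the highest melting point.

alloy-16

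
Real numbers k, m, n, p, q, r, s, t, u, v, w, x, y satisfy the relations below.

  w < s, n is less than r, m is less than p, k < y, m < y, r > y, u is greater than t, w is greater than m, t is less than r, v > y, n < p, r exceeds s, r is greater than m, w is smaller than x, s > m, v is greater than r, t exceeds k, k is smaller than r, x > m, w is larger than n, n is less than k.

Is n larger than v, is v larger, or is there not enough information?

v

The relevant relations are n < k; k < y; y < r; r < v.
Together: n < k < y < r < v.
So v is larger.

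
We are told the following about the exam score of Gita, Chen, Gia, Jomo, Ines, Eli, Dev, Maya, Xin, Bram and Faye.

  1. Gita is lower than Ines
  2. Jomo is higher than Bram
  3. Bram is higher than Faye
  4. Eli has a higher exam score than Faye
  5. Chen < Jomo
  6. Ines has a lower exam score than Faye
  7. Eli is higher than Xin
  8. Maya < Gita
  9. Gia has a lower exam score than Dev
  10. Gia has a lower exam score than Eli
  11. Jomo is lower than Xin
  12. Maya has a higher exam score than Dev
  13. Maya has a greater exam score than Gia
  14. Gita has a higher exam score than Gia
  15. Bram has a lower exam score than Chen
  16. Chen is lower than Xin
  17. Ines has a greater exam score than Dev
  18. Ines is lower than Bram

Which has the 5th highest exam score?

Chaining the given pairs: Gia < Dev < Maya < Gita < Ines < Faye < Bram < Chen < Jomo < Xin < Eli.
The 5th largest is Bram.

Bram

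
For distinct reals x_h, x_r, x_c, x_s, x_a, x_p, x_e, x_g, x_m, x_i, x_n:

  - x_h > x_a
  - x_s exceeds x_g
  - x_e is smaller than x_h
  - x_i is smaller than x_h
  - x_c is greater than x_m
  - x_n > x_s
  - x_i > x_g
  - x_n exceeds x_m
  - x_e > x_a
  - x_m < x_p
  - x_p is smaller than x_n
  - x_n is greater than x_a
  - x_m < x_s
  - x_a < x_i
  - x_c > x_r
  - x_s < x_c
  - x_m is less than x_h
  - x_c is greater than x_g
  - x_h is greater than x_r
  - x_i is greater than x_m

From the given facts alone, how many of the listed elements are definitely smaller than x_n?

The elements the relations force below x_n are x_g, x_m, x_a, x_s, x_p — no chain reaches any other.
That is 5.

5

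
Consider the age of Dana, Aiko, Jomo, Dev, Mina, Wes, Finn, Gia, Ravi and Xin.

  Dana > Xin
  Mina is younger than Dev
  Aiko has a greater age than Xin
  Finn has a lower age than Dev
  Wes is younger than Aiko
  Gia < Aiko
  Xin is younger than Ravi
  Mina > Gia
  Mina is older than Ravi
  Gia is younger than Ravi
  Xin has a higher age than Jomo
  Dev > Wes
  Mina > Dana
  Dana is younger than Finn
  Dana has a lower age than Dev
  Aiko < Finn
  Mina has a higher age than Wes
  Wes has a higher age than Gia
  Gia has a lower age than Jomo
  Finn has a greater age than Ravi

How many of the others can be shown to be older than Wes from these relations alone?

The elements the relations force above Wes are Aiko, Mina, Finn, Dev — no chain reaches any other.
That is 4.

4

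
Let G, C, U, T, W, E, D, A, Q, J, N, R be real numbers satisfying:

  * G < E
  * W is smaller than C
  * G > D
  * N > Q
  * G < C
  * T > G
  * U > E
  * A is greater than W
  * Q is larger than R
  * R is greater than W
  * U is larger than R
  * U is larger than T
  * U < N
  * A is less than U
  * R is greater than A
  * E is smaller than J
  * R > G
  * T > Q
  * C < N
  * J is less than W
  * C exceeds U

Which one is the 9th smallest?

T

The consecutive relations fix a unique order: D < G < E < J < W < A < R < Q < T < U < C < N.
The 9th smallest is T.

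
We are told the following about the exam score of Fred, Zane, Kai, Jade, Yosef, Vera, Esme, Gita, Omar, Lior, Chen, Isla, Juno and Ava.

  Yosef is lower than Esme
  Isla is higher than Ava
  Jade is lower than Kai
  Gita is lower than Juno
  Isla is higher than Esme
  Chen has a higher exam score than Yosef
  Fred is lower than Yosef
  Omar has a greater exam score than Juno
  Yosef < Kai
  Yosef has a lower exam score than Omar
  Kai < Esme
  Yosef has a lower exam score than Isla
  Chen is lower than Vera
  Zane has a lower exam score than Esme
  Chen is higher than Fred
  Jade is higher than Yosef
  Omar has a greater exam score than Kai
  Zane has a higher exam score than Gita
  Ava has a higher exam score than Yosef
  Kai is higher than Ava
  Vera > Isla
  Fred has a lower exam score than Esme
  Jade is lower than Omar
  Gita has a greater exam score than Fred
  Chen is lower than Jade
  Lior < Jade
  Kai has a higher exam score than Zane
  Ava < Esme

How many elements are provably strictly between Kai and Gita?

1

Chaining upward from Gita reaches: Zane, Esme, Juno, Isla, Vera, Omar.
Chaining downward from Kai reaches: Fred, Zane, Yosef, Chen, Lior, Ava, Jade.
Strictly between Gita and Kai are those in both lists: Zane — 1 element.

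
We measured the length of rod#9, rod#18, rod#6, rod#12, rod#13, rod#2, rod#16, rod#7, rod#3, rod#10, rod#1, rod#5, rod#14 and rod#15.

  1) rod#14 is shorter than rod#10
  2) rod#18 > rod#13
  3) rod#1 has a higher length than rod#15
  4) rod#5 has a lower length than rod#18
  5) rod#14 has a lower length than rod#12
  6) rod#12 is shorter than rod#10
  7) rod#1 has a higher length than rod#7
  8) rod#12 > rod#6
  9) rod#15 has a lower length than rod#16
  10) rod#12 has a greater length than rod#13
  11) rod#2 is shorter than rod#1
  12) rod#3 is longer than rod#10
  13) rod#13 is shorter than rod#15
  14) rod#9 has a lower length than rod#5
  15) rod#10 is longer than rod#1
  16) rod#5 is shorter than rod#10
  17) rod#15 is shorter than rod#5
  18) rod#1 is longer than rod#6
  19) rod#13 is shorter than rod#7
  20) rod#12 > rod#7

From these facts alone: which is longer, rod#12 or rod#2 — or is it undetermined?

Following every chain through rod#2: above rod#2 we get rod#1, rod#10, rod#3.
rod#12 is not reached, and no chain runs the other way from rod#12 to rod#2.
So the given relations leave the order of rod#2 and rod#12 undetermined.

undetermined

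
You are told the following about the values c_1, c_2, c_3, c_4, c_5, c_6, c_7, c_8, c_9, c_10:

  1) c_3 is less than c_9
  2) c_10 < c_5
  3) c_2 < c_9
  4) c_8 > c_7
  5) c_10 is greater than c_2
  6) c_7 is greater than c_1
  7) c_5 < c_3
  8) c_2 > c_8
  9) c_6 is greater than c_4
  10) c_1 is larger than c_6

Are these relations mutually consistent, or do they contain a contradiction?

The single ordering c_4 < c_6 < c_1 < c_7 < c_8 < c_2 < c_10 < c_5 < c_3 < c_9 satisfies every listed relation, so no contradiction arises.

consistent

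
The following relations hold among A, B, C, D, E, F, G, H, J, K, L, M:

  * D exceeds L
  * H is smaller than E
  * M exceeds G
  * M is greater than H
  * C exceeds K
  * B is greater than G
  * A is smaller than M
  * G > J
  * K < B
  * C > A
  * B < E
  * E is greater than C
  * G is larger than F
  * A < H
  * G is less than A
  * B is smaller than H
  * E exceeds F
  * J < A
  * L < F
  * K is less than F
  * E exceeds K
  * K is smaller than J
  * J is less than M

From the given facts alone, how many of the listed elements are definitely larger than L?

From L the given relations immediately reach F, D.
From those, G, E — 4 in total.
From those, A, B, M — 7 in total.
From those, C, H — 9 in total.
No other element is forced above L by the given relations, so the count is 9.

9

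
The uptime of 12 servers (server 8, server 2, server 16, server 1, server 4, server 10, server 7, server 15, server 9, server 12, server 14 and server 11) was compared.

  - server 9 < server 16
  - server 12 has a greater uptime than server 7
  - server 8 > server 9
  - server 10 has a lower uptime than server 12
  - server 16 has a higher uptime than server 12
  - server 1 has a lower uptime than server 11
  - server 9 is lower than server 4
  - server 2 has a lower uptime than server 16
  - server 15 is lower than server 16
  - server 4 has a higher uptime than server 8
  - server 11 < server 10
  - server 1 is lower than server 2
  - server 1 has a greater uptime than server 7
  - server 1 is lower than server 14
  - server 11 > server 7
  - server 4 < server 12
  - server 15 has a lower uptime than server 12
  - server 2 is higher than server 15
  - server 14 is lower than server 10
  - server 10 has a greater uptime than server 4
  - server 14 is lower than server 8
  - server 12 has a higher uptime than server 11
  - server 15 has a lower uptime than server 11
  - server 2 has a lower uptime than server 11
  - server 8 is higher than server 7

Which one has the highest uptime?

Chaining downward from server 16: directly below it, server 9, server 15, server 2, server 12; then server 7, server 1, server 11, server 4, server 10; then server 14, server 8.
That covers every other element, and nothing is given above server 16, so server 16 is the highest uptime.

server 16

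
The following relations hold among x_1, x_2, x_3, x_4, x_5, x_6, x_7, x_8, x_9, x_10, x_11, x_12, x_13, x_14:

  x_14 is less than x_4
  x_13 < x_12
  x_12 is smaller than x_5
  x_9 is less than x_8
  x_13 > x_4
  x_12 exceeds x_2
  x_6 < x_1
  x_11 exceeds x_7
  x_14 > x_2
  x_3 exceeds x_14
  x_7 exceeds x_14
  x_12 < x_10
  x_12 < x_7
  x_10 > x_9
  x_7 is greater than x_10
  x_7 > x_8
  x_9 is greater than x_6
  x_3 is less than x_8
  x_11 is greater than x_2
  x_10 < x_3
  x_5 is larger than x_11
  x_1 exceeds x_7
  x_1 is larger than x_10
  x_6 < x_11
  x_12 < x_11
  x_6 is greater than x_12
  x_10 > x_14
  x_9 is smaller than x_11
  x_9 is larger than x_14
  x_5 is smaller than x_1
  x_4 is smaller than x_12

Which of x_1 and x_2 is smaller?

x_2

x_2 < x_14 and x_14 < x_4 give x_2 < x_4.
Then x_4 < x_13 extends the chain to x_13.
With x_13 < x_12: x_2 < x_14 < x_4 < x_13 < x_12.
Then x_12 < x_6 extends the chain to x_6.
With x_6 < x_9: x_2 < x_14 < x_4 < x_13 < x_12 < x_6 < x_9.
Then x_9 < x_10 extends the chain to x_10.
With x_10 < x_3: x_2 < x_14 < x_4 < x_13 < x_12 < x_6 < x_9 < x_10 < x_3.
With x_3 < x_8: x_2 < x_14 < x_4 < x_13 < x_12 < x_6 < x_9 < x_10 < x_3 < x_8.
With x_8 < x_7: x_2 < x_14 < x_4 < x_13 < x_12 < x_6 < x_9 < x_10 < x_3 < x_8 < x_7.
With x_7 < x_11: x_2 < x_14 < x_4 < x_13 < x_12 < x_6 < x_9 < x_10 < x_3 < x_8 < x_7 < x_11.
With x_11 < x_5: x_2 < x_14 < x_4 < x_13 < x_12 < x_6 < x_9 < x_10 < x_3 < x_8 < x_7 < x_11 < x_5.
With x_5 < x_1: x_2 < x_14 < x_4 < x_13 < x_12 < x_6 < x_9 < x_10 < x_3 < x_8 < x_7 < x_11 < x_5 < x_1.
So x_2 < x_1; x_2 is the smaller of the two.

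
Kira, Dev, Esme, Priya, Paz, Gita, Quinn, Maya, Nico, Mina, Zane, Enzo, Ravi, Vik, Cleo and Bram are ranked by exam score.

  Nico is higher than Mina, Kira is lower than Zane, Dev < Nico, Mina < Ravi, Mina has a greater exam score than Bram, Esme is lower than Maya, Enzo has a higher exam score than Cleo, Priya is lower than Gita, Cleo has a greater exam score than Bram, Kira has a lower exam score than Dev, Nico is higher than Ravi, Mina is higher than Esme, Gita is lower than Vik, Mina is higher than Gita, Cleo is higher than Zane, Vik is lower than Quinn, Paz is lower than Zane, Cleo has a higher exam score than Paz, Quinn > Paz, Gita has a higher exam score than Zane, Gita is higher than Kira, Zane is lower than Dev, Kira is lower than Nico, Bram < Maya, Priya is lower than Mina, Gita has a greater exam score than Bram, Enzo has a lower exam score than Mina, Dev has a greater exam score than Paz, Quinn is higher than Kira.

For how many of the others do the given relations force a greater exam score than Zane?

The elements the relations force above Zane are Cleo, Enzo, Gita, Vik, Quinn, Dev, Mina, Ravi, Nico — no chain reaches any other.
That is 9.

9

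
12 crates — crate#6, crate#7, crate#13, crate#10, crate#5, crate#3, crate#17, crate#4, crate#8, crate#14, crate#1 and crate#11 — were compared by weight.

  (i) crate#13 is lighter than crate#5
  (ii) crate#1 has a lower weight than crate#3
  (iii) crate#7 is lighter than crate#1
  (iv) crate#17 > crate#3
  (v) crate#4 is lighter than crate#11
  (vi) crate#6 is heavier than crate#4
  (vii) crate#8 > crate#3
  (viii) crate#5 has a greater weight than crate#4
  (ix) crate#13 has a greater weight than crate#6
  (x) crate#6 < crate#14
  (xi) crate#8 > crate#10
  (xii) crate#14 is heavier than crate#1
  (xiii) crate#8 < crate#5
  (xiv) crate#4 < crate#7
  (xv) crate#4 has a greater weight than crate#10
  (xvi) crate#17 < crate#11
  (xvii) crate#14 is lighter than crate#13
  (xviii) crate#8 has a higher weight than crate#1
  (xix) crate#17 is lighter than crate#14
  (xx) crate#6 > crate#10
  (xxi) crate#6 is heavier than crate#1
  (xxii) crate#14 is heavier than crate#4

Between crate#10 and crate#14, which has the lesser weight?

crate#10

crate#10 < crate#4 and crate#4 < crate#7 give crate#10 < crate#7.
With crate#7 < crate#1: crate#10 < crate#4 < crate#7 < crate#1.
With crate#1 < crate#3: crate#10 < crate#4 < crate#7 < crate#1 < crate#3.
With crate#3 < crate#17: crate#10 < crate#4 < crate#7 < crate#1 < crate#3 < crate#17.
With crate#17 < crate#14: crate#10 < crate#4 < crate#7 < crate#1 < crate#3 < crate#17 < crate#14.
So crate#10 < crate#14; crate#10 is the lighter of the two.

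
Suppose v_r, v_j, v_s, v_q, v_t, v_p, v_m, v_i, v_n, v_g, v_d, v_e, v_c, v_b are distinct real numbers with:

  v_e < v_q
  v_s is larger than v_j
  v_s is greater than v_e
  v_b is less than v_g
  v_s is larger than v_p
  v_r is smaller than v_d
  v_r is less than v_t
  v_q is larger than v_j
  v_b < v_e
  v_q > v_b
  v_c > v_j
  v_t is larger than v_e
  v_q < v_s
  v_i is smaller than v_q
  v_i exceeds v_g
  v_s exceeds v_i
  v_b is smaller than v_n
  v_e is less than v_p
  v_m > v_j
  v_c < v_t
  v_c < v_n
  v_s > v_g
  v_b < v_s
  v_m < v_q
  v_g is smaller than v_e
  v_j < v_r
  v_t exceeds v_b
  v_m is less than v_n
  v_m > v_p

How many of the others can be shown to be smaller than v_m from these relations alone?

5

Directly below v_m: v_j, v_p.
One step further: v_e (3 so far).
One step further: v_b, v_g (5 so far).
Nothing else is reachable below v_m; 5 in all.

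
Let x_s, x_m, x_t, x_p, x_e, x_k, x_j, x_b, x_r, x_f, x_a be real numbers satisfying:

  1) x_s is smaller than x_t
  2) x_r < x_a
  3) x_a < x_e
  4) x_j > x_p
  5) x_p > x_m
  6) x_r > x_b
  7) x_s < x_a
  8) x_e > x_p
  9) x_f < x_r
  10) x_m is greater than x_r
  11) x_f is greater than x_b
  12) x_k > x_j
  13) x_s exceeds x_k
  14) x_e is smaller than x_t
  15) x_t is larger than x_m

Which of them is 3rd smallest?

Piecing the relations together gives one ordering: x_b < x_f < x_r < x_m < x_p < x_j < x_k < x_s < x_a < x_e < x_t.
The 3rd smallest is x_r.

x_r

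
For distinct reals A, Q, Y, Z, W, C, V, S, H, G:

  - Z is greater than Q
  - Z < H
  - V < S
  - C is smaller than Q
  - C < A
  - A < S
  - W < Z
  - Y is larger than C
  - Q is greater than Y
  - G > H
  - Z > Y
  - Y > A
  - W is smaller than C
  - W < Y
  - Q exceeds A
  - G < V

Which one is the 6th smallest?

Chaining the given pairs: W < C < A < Y < Q < Z < H < G < V < S.
The 6th smallest is Z.

Z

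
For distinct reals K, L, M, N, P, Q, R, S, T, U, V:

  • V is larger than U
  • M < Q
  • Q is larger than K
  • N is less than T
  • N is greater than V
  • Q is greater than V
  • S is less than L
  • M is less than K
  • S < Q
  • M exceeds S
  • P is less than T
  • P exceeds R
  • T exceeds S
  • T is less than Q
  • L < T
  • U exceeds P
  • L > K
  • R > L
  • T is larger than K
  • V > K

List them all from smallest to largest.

Nothing is placed below S, so it is least; from there S < M; M < K; K < L; L < R; R < P; P < U; U < V; V < N; N < T; T < Q, each given directly.

S < M < K < L < R < P < U < V < N < T < Q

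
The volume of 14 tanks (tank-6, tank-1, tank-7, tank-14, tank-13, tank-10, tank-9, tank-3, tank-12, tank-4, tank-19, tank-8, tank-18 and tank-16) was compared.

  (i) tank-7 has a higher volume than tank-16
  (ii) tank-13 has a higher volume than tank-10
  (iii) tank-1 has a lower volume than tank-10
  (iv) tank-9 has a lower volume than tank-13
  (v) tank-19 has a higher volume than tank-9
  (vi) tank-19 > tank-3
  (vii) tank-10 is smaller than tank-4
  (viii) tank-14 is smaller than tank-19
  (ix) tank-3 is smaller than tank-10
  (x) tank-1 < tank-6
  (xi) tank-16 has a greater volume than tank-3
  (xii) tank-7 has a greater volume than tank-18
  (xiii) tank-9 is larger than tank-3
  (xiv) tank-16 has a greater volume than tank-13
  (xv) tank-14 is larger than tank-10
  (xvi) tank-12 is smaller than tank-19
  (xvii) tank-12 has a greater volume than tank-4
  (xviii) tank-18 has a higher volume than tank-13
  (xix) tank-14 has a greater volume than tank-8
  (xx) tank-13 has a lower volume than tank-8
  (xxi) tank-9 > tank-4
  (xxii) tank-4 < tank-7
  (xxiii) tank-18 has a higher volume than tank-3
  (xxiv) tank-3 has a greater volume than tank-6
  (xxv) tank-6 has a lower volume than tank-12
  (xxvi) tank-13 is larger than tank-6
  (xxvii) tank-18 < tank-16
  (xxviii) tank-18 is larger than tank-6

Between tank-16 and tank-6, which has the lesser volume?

tank-6 < tank-3 and tank-3 < tank-10 give tank-6 < tank-10.
With tank-10 < tank-4: tank-6 < tank-3 < tank-10 < tank-4.
With tank-4 < tank-9: tank-6 < tank-3 < tank-10 < tank-4 < tank-9.
With tank-9 < tank-13: tank-6 < tank-3 < tank-10 < tank-4 < tank-9 < tank-13.
Then tank-13 < tank-18 extends the chain to tank-18.
Then tank-18 < tank-16 extends the chain to tank-16.
So tank-6 < tank-16; tank-6 is the smaller of the two.

tank-6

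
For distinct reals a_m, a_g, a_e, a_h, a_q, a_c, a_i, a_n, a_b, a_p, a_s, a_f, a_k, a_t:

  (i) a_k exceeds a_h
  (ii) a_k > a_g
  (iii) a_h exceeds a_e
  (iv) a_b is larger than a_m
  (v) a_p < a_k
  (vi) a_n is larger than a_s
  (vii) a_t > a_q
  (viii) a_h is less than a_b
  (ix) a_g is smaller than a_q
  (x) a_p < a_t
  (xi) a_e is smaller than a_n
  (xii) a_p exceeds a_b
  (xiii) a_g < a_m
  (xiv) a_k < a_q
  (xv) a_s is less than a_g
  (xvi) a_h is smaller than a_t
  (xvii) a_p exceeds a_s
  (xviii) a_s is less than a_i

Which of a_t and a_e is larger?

The relevant relations are a_e < a_h; a_h < a_b; a_b < a_p; a_p < a_k; a_k < a_q; a_q < a_t.
Together: a_e < a_h < a_b < a_p < a_k < a_q < a_t.
So a_e < a_t; a_t is the larger of the two.

a_t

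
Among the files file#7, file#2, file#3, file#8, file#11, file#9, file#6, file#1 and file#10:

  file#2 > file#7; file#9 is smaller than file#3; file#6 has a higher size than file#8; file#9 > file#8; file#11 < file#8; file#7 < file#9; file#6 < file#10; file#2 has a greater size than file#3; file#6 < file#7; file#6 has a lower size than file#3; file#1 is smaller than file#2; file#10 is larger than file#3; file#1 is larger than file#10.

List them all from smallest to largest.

The consecutive links are each given: file#11 < file#8; file#8 < file#6; file#6 < file#7; file#7 < file#9; file#9 < file#3; file#3 < file#10; file#10 < file#1; file#1 < file#2.

file#11 < file#8 < file#6 < file#7 < file#9 < file#3 < file#10 < file#1 < file#2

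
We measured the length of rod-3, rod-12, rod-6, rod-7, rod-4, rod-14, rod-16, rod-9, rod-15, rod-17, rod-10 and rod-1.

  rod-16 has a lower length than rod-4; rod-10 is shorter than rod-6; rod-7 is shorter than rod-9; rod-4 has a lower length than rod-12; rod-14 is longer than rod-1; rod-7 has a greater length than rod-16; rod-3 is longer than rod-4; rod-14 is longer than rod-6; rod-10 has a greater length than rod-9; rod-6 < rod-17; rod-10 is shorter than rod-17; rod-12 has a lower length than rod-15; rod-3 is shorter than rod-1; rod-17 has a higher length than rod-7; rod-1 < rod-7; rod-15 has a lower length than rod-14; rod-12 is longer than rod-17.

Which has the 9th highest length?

rod-1

Chaining the given pairs: rod-16 < rod-4 < rod-3 < rod-1 < rod-7 < rod-9 < rod-10 < rod-6 < rod-17 < rod-12 < rod-15 < rod-14.
The 9th largest is rod-1.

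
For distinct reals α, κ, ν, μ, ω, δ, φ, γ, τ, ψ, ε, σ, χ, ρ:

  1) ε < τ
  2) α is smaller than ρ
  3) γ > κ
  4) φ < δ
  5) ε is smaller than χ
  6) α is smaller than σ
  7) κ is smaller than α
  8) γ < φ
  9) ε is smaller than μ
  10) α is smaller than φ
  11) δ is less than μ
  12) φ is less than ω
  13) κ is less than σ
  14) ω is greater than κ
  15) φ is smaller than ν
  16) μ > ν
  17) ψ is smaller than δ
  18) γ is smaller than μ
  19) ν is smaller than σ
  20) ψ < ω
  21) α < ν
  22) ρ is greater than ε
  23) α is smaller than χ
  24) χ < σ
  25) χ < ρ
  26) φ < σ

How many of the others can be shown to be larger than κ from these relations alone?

From κ the given relations immediately reach α, γ, ω, σ.
From those, χ, φ, ν, ρ, μ — 9 in total.
From those, δ — 10 in total.
Nothing else is reachable above κ; 10 in all.

10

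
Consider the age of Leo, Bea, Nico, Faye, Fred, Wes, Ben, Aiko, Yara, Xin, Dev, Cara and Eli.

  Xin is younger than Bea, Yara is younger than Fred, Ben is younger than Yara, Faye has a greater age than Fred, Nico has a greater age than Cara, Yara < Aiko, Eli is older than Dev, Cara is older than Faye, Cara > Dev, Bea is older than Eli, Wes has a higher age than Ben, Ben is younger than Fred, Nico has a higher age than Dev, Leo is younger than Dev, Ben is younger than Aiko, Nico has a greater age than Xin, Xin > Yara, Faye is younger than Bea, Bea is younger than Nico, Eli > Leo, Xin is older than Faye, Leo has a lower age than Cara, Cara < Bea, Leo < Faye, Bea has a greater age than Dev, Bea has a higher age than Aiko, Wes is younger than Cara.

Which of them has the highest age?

Chaining downward from Nico: directly below it, Dev, Xin, Cara, Bea; then Leo, Yara, Wes, Aiko, Faye, Eli; then Ben, Fred.
That covers every other element, and nothing is given above Nico, so Nico is the highest age.

Nico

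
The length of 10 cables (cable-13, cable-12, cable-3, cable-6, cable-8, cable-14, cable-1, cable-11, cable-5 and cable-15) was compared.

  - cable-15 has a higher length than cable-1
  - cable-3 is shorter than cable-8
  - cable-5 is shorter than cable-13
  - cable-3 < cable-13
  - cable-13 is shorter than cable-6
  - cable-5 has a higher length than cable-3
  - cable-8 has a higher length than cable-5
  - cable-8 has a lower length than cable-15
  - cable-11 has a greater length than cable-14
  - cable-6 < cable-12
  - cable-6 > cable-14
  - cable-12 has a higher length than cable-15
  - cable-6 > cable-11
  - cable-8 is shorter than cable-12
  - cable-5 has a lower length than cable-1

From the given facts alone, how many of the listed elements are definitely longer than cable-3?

The elements the relations force above cable-3 are cable-5, cable-13, cable-8, cable-1, cable-6, cable-15, cable-12 — no chain reaches any other.
That is 7.

7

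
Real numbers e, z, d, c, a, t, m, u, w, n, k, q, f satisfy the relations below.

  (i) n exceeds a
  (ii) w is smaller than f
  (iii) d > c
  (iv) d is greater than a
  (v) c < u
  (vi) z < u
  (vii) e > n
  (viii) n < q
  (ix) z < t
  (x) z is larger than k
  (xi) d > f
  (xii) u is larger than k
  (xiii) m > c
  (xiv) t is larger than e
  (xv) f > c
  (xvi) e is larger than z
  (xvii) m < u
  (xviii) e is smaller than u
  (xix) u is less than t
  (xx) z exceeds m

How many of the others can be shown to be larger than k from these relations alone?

Directly above k: z, u.
One step further: e, t (4 so far).
No other element is forced above k by the given relations, so the count is 4.

4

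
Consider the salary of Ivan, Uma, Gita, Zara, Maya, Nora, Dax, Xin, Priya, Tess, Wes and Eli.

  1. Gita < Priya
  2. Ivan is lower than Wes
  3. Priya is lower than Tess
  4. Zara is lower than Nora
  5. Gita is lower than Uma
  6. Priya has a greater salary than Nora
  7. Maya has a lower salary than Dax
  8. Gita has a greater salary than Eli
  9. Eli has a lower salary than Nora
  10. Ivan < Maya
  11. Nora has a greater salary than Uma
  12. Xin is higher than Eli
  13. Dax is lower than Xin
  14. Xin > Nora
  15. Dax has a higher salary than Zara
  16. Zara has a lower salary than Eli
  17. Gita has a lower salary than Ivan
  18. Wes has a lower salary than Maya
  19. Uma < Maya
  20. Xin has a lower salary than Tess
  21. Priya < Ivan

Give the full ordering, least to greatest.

The consecutive links are each given: Zara < Eli; Eli < Gita; Gita < Uma; Uma < Nora; Nora < Priya; Priya < Ivan; Ivan < Wes; Wes < Maya; Maya < Dax; Dax < Xin; Xin < Tess.

Zara < Eli < Gita < Uma < Nora < Priya < Ivan < Wes < Maya < Dax < Xin < Tess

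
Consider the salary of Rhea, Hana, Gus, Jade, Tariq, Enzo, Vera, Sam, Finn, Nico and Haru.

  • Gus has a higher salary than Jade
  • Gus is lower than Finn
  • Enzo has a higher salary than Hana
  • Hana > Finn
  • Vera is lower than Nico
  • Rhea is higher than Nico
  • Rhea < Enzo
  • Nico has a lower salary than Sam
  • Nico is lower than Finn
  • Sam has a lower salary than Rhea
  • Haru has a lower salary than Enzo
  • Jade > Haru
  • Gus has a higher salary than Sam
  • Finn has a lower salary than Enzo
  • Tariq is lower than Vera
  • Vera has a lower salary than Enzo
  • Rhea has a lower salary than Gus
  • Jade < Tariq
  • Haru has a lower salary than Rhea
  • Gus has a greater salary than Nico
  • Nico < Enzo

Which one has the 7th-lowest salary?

Piecing the relations together gives one ordering: Haru < Jade < Tariq < Vera < Nico < Sam < Rhea < Gus < Finn < Hana < Enzo.
Counting 7 from the smallest end gives Rhea.

Rhea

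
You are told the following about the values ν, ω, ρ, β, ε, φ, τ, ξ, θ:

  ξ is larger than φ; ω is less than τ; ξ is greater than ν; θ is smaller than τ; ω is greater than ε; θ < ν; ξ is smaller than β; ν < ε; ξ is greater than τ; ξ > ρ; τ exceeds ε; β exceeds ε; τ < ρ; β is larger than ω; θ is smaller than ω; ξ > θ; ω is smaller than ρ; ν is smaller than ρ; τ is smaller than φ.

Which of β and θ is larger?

Following the relations from θ: θ < ν < ε < τ < φ < ξ < β.
So θ < β; β is the larger of the two.

β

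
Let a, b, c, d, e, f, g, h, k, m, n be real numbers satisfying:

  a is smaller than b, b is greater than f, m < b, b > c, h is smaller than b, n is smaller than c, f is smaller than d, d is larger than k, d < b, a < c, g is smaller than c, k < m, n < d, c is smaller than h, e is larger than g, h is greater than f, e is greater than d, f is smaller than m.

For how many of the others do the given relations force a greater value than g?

4

From g the given relations immediately reach c, e.
From those, h, b — 4 in total.
No other element is forced above g by the given relations, so the count is 4.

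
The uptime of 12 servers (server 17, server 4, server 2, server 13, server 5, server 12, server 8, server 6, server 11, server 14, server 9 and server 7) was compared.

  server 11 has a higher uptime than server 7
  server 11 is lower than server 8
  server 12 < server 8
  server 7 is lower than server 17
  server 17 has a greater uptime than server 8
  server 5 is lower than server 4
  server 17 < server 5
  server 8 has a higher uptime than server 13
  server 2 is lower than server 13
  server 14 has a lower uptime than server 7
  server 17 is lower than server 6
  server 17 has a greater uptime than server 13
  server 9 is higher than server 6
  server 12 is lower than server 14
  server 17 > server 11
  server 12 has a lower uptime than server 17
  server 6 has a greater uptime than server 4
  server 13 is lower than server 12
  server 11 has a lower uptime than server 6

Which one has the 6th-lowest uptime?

server 11

The consecutive relations fix a unique order: server 2 < server 13 < server 12 < server 14 < server 7 < server 11 < server 8 < server 17 < server 5 < server 4 < server 6 < server 9.
Counting 6 from the smallest end gives server 11.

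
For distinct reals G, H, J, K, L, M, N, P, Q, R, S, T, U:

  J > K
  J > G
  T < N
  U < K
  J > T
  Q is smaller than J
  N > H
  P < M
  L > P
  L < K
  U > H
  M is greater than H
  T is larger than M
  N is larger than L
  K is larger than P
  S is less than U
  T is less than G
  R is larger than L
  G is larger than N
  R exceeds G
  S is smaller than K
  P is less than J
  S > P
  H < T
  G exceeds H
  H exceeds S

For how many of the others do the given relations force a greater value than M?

From M the given relations immediately reach T.
From those, N, G, J — 4 in total.
From those, R — 5 in total.
No other element is forced above M by the given relations, so the count is 5.

5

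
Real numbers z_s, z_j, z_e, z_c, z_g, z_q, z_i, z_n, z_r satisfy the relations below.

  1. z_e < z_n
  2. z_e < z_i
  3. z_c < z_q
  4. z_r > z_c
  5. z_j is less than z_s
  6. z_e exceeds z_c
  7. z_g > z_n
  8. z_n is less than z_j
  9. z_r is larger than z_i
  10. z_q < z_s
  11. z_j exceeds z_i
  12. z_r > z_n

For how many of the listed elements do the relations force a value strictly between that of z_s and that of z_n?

Chaining upward from z_n reaches: z_g, z_r, z_j.
Chaining downward from z_s reaches: z_c, z_e, z_i, z_q, z_j.
Strictly between z_n and z_s are those in both lists: z_j — 1 element.

1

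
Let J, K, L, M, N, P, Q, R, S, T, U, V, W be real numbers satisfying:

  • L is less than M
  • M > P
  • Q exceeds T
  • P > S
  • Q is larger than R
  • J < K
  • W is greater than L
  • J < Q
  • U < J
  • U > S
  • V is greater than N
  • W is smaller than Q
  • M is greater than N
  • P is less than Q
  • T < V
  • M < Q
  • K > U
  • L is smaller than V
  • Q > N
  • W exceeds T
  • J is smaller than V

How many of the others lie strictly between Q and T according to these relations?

The relations place T below Q. An element lies strictly between them when it is forced above T and also forced below Q.
Above T: {V, W}. Below Q: {S, P, N, L, U, J, M, R, W}.
Intersection: {W} — 1.

1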